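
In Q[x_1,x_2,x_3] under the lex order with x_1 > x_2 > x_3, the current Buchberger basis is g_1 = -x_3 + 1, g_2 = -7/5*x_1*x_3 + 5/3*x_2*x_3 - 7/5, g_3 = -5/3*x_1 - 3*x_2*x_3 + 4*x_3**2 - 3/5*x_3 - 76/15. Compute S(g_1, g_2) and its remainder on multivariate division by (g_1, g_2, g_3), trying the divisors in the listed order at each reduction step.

S(g_1, g_2) = -x_1 + 25/21*x_2*x_3 - 1; remainder on division = 314/105*x_2.

lcm(LM(g_1), LM(g_2)) = x_1*x_3.
S = (lcm/LT(g_1))·g_1 − (lcm/LT(g_2))·g_2 = -x_1 + 25/21*x_2*x_3 - 1.
Reduce S modulo (g_1, g_2, g_3) in that order:
  leading term x_1: subtract (3/5)·g_3 from -x_1 + 25/21*x_2*x_3 - 1 → 314/105*x_2*x_3 - 12/5*x_3**2 + 9/25*x_3 + 51/25
  leading term x_2*x_3: subtract (-314/105*x_2)·g_1 from 314/105*x_2*x_3 - 12/5*x_3**2 + 9/25*x_3 + 51/25 → 314/105*x_2 - 12/5*x_3**2 + 9/25*x_3 + 51/25
  leading term x_2: no divisor's leading term divides it; move 314/105*x_2 to the remainder.
  leading term x_3**2: subtract (12/5*x_3)·g_1 from -12/5*x_3**2 + 9/25*x_3 + 51/25 → -51/25*x_3 + 51/25
  leading term x_3: subtract (51/25)·g_1 from -51/25*x_3 + 51/25 → 0
The remainder 314/105*x_2 is nonzero, so it would be added as the next basis element.
This is the inner loop of Buchberger's algorithm — each nonzero remainder becomes a new basis element.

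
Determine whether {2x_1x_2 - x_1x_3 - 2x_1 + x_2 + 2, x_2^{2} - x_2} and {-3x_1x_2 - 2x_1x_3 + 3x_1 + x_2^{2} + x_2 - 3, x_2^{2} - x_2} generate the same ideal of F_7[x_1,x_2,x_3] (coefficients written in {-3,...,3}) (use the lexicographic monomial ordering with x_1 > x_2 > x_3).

Yes, the ideals are equal.

Equality of ideals is decidable: compute both reduced Gröbner bases (unique for the ordering) and check whether they agree.
Buchberger on the first generating set:
f_1 = 2x_1x_2 - x_1x_3 - 2x_1 + x_2 + 2, LT = x_1x_2.
f_2 = x_2^{2} - x_2, LT = x_2^{2}.

S(f_1,f_2): lcm = x_1x_2^{2}. S = 3x_1x_2x_3 - 3x_2^{2} + x_2.
  leading term x_1x_2x_3: subtract (-2x_3)·f_1 from 3x_1x_2x_3 - 3x_2^{2} + x_2 → -2x_1x_3^{2} + 3x_1x_3 - 3x_2^{2} + 2x_2x_3 + x_2 - 3x_3
  leading term x_1x_3^{2}: no divisor's leading term divides it; move -2x_1x_3^{2} to the remainder.
  leading term x_1x_3: no divisor's leading term divides it; move 3x_1x_3 to the remainder.
  leading term x_2^{2}: subtract (-3)·f_2 from -3x_2^{2} + 2x_2x_3 + x_2 - 3x_3 → 2x_2x_3 - 2x_2 - 3x_3
  leading term x_2x_3: no divisor's leading term divides it; move 2x_2x_3 to the remainder.
  leading term x_2: no divisor's leading term divides it; move -2x_2 to the remainder.
  leading term x_3: no divisor's leading term divides it; move -3x_3 to the remainder.
  remainder -2x_1x_3^{2} + 3x_1x_3 + 2x_2x_3 - 2x_2 - 3x_3 ≠ 0; add g_3 = -2x_1x_3^{2} + 3x_1x_3 + 2x_2x_3 - 2x_2 - 3x_3 to the basis.

S(f_1,g_3): lcm = x_1x_2x_3^{2}. S = -2x_1x_2x_3 + 3x_1x_3^{3} - x_1x_3^{2} + x_2^{2}x_3 - x_2^{2} - 3x_2x_3^{2} + 2x_2x_3 + x_3^{2}.
  leading term x_1x_2x_3: subtract (-x_3)·f_1 from -2x_1x_2x_3 + 3x_1x_3^{3} - x_1x_3^{2} + x_2^{2}x_3 - x_2^{2} - 3x_2x_3^{2} + 2x_2x_3 + x_3^{2} → 3x_1x_3^{3} - 2x_1x_3^{2} - 2x_1x_3 + x_2^{2}x_3 - x_2^{2} - 3x_2x_3^{2} + 3x_2x_3 + x_3^{2} + 2x_3
  leading term x_1x_3^{3}: subtract (2x_3)·g_3 from 3x_1x_3^{3} - 2x_1x_3^{2} - 2x_1x_3 + x_2^{2}x_3 - x_2^{2} - 3x_2x_3^{2} + 3x_2x_3 + x_3^{2} + 2x_3 → -x_1x_3^{2} - 2x_1x_3 + x_2^{2}x_3 - x_2^{2} + 2x_3
  leading term x_1x_3^{2}: subtract (-3)·g_3 from -x_1x_3^{2} - 2x_1x_3 + x_2^{2}x_3 - x_2^{2} + 2x_3 → x_2^{2}x_3 - x_2^{2} - x_2x_3 + x_2
  leading term x_2^{2}x_3: subtract (x_3)·f_2 from x_2^{2}x_3 - x_2^{2} - x_2x_3 + x_2 → -x_2^{2} + x_2
  leading term x_2^{2}: subtract (-1)·f_2 from -x_2^{2} + x_2 → 0
  remainder 0.

S(f_2,g_3): leading monomials are coprime, so the S-polynomial reduces to 0 (Buchberger's first criterion).
Every S-polynomial of the final basis reduces to 0, so we have a Gröbner basis.
Inter-reduce: drop elements whose leading term is divisible by another's, tail-reduce, and make monic.
Reduced Gröbner basis: {x_1x_2 + 3x_1x_3 - x_1 - 3x_2 + 1, x_1x_3^{2} + 2x_1x_3 - x_2x_3 + x_2 - 2x_3, x_2^{2} - x_2}.

Buchberger on the second generating set:
h_1 = -3x_1x_2 - 2x_1x_3 + 3x_1 + x_2^{2} + x_2 - 3, LT = x_1x_2.
h_2 = x_2^{2} - x_2, LT = x_2^{2}.

S(h_1,h_2): lcm = x_1x_2^{2}. S = 3x_1x_2x_3 + 2x_2^{3} + 2x_2^{2} + x_2.
  leading term x_1x_2x_3: subtract (-x_3)·h_1 from 3x_1x_2x_3 + 2x_2^{3} + 2x_2^{2} + x_2 → -2x_1x_3^{2} + 3x_1x_3 + 2x_2^{3} + x_2^{2}x_3 + 2x_2^{2} + x_2x_3 + x_2 - 3x_3
  leading term x_1x_3^{2}: no divisor's leading term divides it; move -2x_1x_3^{2} to the remainder.
  leading term x_1x_3: no divisor's leading term divides it; move 3x_1x_3 to the remainder.
  leading term x_2^{3}: subtract (2x_2)·h_2 from 2x_2^{3} + x_2^{2}x_3 + 2x_2^{2} + x_2x_3 + x_2 - 3x_3 → x_2^{2}x_3 - 3x_2^{2} + x_2x_3 + x_2 - 3x_3
  leading term x_2^{2}x_3: subtract (x_3)·h_2 from x_2^{2}x_3 - 3x_2^{2} + x_2x_3 + x_2 - 3x_3 → -3x_2^{2} + 2x_2x_3 + x_2 - 3x_3
  leading term x_2^{2}: subtract (-3)·h_2 from -3x_2^{2} + 2x_2x_3 + x_2 - 3x_3 → 2x_2x_3 - 2x_2 - 3x_3
  leading term x_2x_3: no divisor's leading term divides it; move 2x_2x_3 to the remainder.
  leading term x_2: no divisor's leading term divides it; move -2x_2 to the remainder.
  leading term x_3: no divisor's leading term divides it; move -3x_3 to the remainder.
  remainder -2x_1x_3^{2} + 3x_1x_3 + 2x_2x_3 - 2x_2 - 3x_3 ≠ 0; add k_3 = -2x_1x_3^{2} + 3x_1x_3 + 2x_2x_3 - 2x_2 - 3x_3 to the basis.

S(h_1,k_3): lcm = x_1x_2x_3^{2}. S = -2x_1x_2x_3 + 3x_1x_3^{3} - x_1x_3^{2} + 2x_2^{2}x_3^{2} + x_2^{2}x_3 - x_2^{2} + 2x_2x_3^{2} + 2x_2x_3 + x_3^{2}.
  leading term x_1x_2x_3: subtract (3x_3)·h_1 from -2x_1x_2x_3 + 3x_1x_3^{3} - x_1x_3^{2} + 2x_2^{2}x_3^{2} + x_2^{2}x_3 - x_2^{2} + 2x_2x_3^{2} + 2x_2x_3 + x_3^{2} → 3x_1x_3^{3} - 2x_1x_3^{2} - 2x_1x_3 + 2x_2^{2}x_3^{2} - 2x_2^{2}x_3 - x_2^{2} + 2x_2x_3^{2} - x_2x_3 + x_3^{2} + 2x_3
  leading term x_1x_3^{3}: subtract (2x_3)·k_3 from 3x_1x_3^{3} - 2x_1x_3^{2} - 2x_1x_3 + 2x_2^{2}x_3^{2} - 2x_2^{2}x_3 - x_2^{2} + 2x_2x_3^{2} - x_2x_3 + x_3^{2} + 2x_3 → -x_1x_3^{2} - 2x_1x_3 + 2x_2^{2}x_3^{2} - 2x_2^{2}x_3 - x_2^{2} - 2x_2x_3^{2} + 3x_2x_3 + 2x_3
  leading term x_1x_3^{2}: subtract (-3)·k_3 from -x_1x_3^{2} - 2x_1x_3 + 2x_2^{2}x_3^{2} - 2x_2^{2}x_3 - x_2^{2} - 2x_2x_3^{2} + 3x_2x_3 + 2x_3 → 2x_2^{2}x_3^{2} - 2x_2^{2}x_3 - x_2^{2} - 2x_2x_3^{2} + 2x_2x_3 + x_2
  leading term x_2^{2}x_3^{2}: subtract (2x_3^{2})·h_2 from 2x_2^{2}x_3^{2} - 2x_2^{2}x_3 - x_2^{2} - 2x_2x_3^{2} + 2x_2x_3 + x_2 → -2x_2^{2}x_3 - x_2^{2} + 2x_2x_3 + x_2
  leading term x_2^{2}x_3: subtract (-2x_3)·h_2 from -2x_2^{2}x_3 - x_2^{2} + 2x_2x_3 + x_2 → -x_2^{2} + x_2
  leading term x_2^{2}: subtract (-1)·h_2 from -x_2^{2} + x_2 → 0
  remainder 0.

S(h_2,k_3): leading monomials are coprime, so the S-polynomial reduces to 0 (Buchberger's first criterion).
Every S-polynomial of the final basis reduces to 0, so we have a Gröbner basis.
Inter-reduce: drop elements whose leading term is divisible by another's, tail-reduce, and make monic.
Reduced Gröbner basis: {x_1x_2 + 3x_1x_3 - x_1 - 3x_2 + 1, x_1x_3^{2} + 2x_1x_3 - x_2x_3 + x_2 - 2x_3, x_2^{2} - x_2}.

These coincide, so the ideals are equal.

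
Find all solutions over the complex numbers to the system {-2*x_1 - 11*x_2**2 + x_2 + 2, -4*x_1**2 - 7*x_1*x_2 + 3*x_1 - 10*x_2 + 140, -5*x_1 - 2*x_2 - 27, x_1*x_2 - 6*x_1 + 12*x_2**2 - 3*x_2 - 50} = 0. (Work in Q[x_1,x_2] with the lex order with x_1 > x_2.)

Compute a lex Gröbner basis by Buchberger's algorithm.
f_1 = -2*x_1 - 11*x_2**2 + x_2 + 2, LT = x_1.
f_2 = -4*x_1**2 - 7*x_1*x_2 + 3*x_1 - 10*x_2 + 140, LT = x_1**2.
f_3 = -5*x_1 - 2*x_2 - 27, LT = x_1.
f_4 = x_1*x_2 - 6*x_1 + 12*x_2**2 - 3*x_2 - 50, LT = x_1*x_2.

S(f_1,f_2): lcm = x_1**2. S = 11/2*x_1*x_2**2 - 9/4*x_1*x_2 - 1/4*x_1 - 5/2*x_2 + 35.
  reduce S modulo (f_1, f_2, f_3, f_4):
  remainder -121/4*x_2**4 + 121/8*x_2**3 + 23/4*x_2**2 - 39/8*x_2 + 139/4 ≠ 0; add h_5 = -121/4*x_2**4 + 121/8*x_2**3 + 23/4*x_2**2 - 39/8*x_2 + 139/4 to the basis.

S(f_1,f_3): lcm = x_1. S = 11/2*x_2**2 - 9/10*x_2 - 32/5.
  reduce S modulo (f_1, f_2, f_3, f_4, h_5):
  remainder 11/2*x_2**2 - 9/10*x_2 - 32/5 ≠ 0; add h_6 = 11/2*x_2**2 - 9/10*x_2 - 32/5 to the basis.

S(f_1,f_4): lcm = x_1*x_2. S = 6*x_1 + 11/2*x_2**3 - 25/2*x_2**2 + 2*x_2 + 50.
  reduce S modulo (f_1, f_2, f_3, f_4, h_5, h_6):
  remainder 1128/275*x_2 + 1128/275 ≠ 0; add h_7 = 1128/275*x_2 + 1128/275 to the basis.

The other S-polynomials (S(f_2,f_3), S(f_2,f_4), S(f_3,f_4), S(f_1,h_5), S(f_2,h_5), S(f_3,h_5), S(f_4,h_5), S(f_1,h_6), S(f_2,h_6), S(f_3,h_6), S(f_4,h_6), S(h_5,h_6), S(f_1,h_7), S(f_2,h_7), S(f_3,h_7), S(f_4,h_7), S(h_5,h_7), S(h_6,h_7)) all reduce to 0 modulo the current basis, so we have a Gröbner basis.
Inter-reduce: drop elements whose leading term is divisible by another's, tail-reduce, and make monic.
Reduced Gröbner basis: {x_1 + 5, x_2 + 1}.

A lex Gröbner basis eliminates variables successively. Here x_2 + 1 depends only on x_2, with roots {-1}; lifting each root through the earlier basis elements recovers the full solutions.
  x_2 = -1: the earlier basis element becomes x_1 + 5 = 0, giving x_1 = -5 — point (-5, -1).
This is the nonlinear analogue of row-reducing a linear system.

{(-5, -1)}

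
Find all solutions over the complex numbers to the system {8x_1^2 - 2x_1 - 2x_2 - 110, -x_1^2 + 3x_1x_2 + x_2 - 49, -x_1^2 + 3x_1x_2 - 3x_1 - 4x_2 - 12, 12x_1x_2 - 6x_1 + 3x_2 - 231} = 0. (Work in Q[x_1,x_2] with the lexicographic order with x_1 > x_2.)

{(4, 5)}

Compute a lex Gröbner basis by Buchberger's algorithm.
f_1 = 8x_1^2 - 2x_1 - 2x_2 - 110, LT = x_1^2.
f_2 = -x_1^2 + 3x_1x_2 + x_2 - 49, LT = x_1^2.
f_3 = -x_1^2 + 3x_1x_2 - 3x_1 - 4x_2 - 12, LT = x_1^2.
f_4 = 12x_1x_2 - 6x_1 + 3x_2 - 231, LT = x_1x_2.

S(f_1,f_2): lcm = x_1^2. S = 3x_1x_2 - 1/4x_1 + 3/4x_2 - 251/4.
  leading term x_1x_2: subtract (1/4)·f_4 from 3x_1x_2 - 1/4x_1 + 3/4x_2 - 251/4 → 5/4x_1 - 5
  leading term x_1: no divisor's leading term divides it; move 5/4x_1 to the remainder.
  leading term 1: no divisor's leading term divides it; move -5 to the remainder.
  remainder 5/4x_1 - 5 ≠ 0; add h_5 = 5/4x_1 - 5 to the basis.

S(f_1,f_3): lcm = x_1^2. S = 3x_1x_2 - 13/4x_1 - 17/4x_2 - 103/4.
  leading term x_1x_2: subtract (1/4)·f_4 from 3x_1x_2 - 13/4x_1 - 17/4x_2 - 103/4 → -7/4x_1 - 5x_2 + 32
  leading term x_1: subtract (-7/5)·h_5 from -7/4x_1 - 5x_2 + 32 → -5x_2 + 25
  leading term x_2: no divisor's leading term divides it; move -5x_2 to the remainder.
  leading term 1: no divisor's leading term divides it; move 25 to the remainder.
  remainder -5x_2 + 25 ≠ 0; add h_6 = -5x_2 + 25 to the basis.

The other S-polynomials (S(f_1,f_4), S(f_2,f_3), S(f_2,f_4), S(f_3,f_4), S(f_1,h_5), S(f_2,h_5), S(f_3,h_5), S(f_4,h_5), S(f_1,h_6), S(f_2,h_6), S(f_3,h_6), S(f_4,h_6), S(h_5,h_6)) all reduce to 0 modulo the current basis, so we have a Gröbner basis.
Inter-reduce: drop elements whose leading term is divisible by another's, tail-reduce, and make monic.
Reduced Gröbner basis: {x_1 - 4, x_2 - 5}.

A lex Gröbner basis eliminates variables successively. Here x_2 - 5 depends only on x_2, with roots {5}; lifting each root through the earlier basis elements recovers the full solutions.
  x_2 = 5: the earlier basis element becomes x_1 - 4 = 0, giving x_1 = 4 — point (4, 5).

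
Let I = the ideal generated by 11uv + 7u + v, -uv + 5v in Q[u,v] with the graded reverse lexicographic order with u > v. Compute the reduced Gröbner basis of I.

G = {v^2 + 5/8v, u + 8v}

f_1 = 11uv + 7u + v, LT = uv.
f_2 = -uv + 5v, LT = uv.

S(f_1,f_2): lcm = uv. S = 7/11u + 56/11v.
  reduce S modulo (f_1, f_2):
  remainder 7/11u + 56/11v ≠ 0; add g_3 = 7/11u + 56/11v to the basis.

S(f_1,g_3): lcm = uv. S = -8v^2 + 7/11u + 1/11v.
  reduce S modulo (f_1, f_2, g_3):
  remainder -8v^2 - 5v ≠ 0; add g_4 = -8v^2 - 5v to the basis.

The other S-polynomials (S(f_2,g_3), S(f_1,g_4), S(f_2,g_4), S(g_3,g_4)) all reduce to 0 modulo the current basis, so we have a Gröbner basis.
Inter-reduce: drop elements whose leading term is divisible by another's, tail-reduce, and make monic.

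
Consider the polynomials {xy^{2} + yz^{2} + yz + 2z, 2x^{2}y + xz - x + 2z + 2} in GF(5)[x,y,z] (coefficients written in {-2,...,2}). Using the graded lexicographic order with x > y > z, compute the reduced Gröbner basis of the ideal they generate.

G = {yz^{4} - yz^{3} - 2xyz + y^{2}z + yz^{2} + 2z^{3} + y^{2} - 2yz + z^{2} + z, xyz^{2} - 2xyz - 2xy + 2xz - yz - y, xz^{3} + x^{2}z + 2xyz + 2xz^{2} + 2z^{3} + 2xy - 2z^{2} + 2x + 2z + 1, x^{2}y - 2xz + 2x + z + 1, xy^{2} + yz^{2} + yz + 2z}

f_1 = xy^{2} + yz^{2} + yz + 2z, LT = xy^{2}.
f_2 = 2x^{2}y + xz - x + 2z + 2, LT = x^{2}y.

S(f_1,f_2): lcm = x^{2}y^{2}. S = xyz^{2} - 2xyz - 2xy + 2xz - yz - y.
  leading term xyz^{2}: no divisor's leading term divides it; move xyz^{2} to the remainder.
  leading term xyz: no divisor's leading term divides it; move -2xyz to the remainder.
  leading term xy: no divisor's leading term divides it; move -2xy to the remainder.
  leading term xz: no divisor's leading term divides it; move 2xz to the remainder.
  leading term yz: no divisor's leading term divides it; move -yz to the remainder.
  leading term y: no divisor's leading term divides it; move -y to the remainder.
  remainder xyz^{2} - 2xyz - 2xy + 2xz - yz - y ≠ 0; add g_3 = xyz^{2} - 2xyz - 2xy + 2xz - yz - y to the basis.

S(f_1,g_3): lcm = xy^{2}z^{2}. S = yz^{4} + 2xy^{2}z + yz^{3} + 2xy^{2} - 2xyz + y^{2}z + 2z^{3} + y^{2}.
  leading term yz^{4}: no divisor's leading term divides it; move yz^{4} to the remainder.
  leading term xy^{2}z: subtract (2z)·f_1 from 2xy^{2}z + yz^{3} + 2xy^{2} - 2xyz + y^{2}z + 2z^{3} + y^{2} → -yz^{3} + 2xy^{2} - 2xyz + y^{2}z - 2yz^{2} + 2z^{3} + y^{2} + z^{2}
  leading term yz^{3}: no divisor's leading term divides it; move -yz^{3} to the remainder.
  leading term xy^{2}: subtract (2)·f_1 from 2xy^{2} - 2xyz + y^{2}z - 2yz^{2} + 2z^{3} + y^{2} + z^{2} → -2xyz + y^{2}z + yz^{2} + 2z^{3} + y^{2} - 2yz + z^{2} + z
  leading term xyz: no divisor's leading term divides it; move -2xyz to the remainder.
  leading term y^{2}z: no divisor's leading term divides it; move y^{2}z to the remainder.
  leading term yz^{2}: no divisor's leading term divides it; move yz^{2} to the remainder.
  leading term z^{3}: no divisor's leading term divides it; move 2z^{3} to the remainder.
  leading term y^{2}: no divisor's leading term divides it; move y^{2} to the remainder.
  leading term yz: no divisor's leading term divides it; move -2yz to the remainder.
  leading term z^{2}: no divisor's leading term divides it; move z^{2} to the remainder.
  leading term z: no divisor's leading term divides it; move z to the remainder.
  remainder yz^{4} - yz^{3} - 2xyz + y^{2}z + yz^{2} + 2z^{3} + y^{2} - 2yz + z^{2} + z ≠ 0; add g_4 = yz^{4} - yz^{3} - 2xyz + y^{2}z + yz^{2} + 2z^{3} + y^{2} - 2yz + z^{2} + z to the basis.

S(f_2,g_3): lcm = x^{2}yz^{2}. S = 2x^{2}yz - 2xz^{3} + 2x^{2}y - 2x^{2}z + xyz + 2xz^{2} + z^{3} + xy + z^{2}.
  leading term x^{2}yz: subtract (z)·f_2 from 2x^{2}yz - 2xz^{3} + 2x^{2}y - 2x^{2}z + xyz + 2xz^{2} + z^{3} + xy + z^{2} → -2xz^{3} + 2x^{2}y - 2x^{2}z + xyz + xz^{2} + z^{3} + xy + xz - z^{2} - 2z
  leading term xz^{3}: no divisor's leading term divides it; move -2xz^{3} to the remainder.
  leading term x^{2}y: subtract (1)·f_2 from 2x^{2}y - 2x^{2}z + xyz + xz^{2} + z^{3} + xy + xz - z^{2} - 2z → -2x^{2}z + xyz + xz^{2} + z^{3} + xy - z^{2} + x + z - 2
  leading term x^{2}z: no divisor's leading term divides it; move -2x^{2}z to the remainder.
  leading term xyz: no divisor's leading term divides it; move xyz to the remainder.
  leading term xz^{2}: no divisor's leading term divides it; move xz^{2} to the remainder.
  leading term z^{3}: no divisor's leading term divides it; move z^{3} to the remainder.
  leading term xy: no divisor's leading term divides it; move xy to the remainder.
  leading term z^{2}: no divisor's leading term divides it; move -z^{2} to the remainder.
  leading term x: no divisor's leading term divides it; move x to the remainder.
  leading term z: no divisor's leading term divides it; move z to the remainder.
  leading term 1: no divisor's leading term divides it; move -2 to the remainder.
  remainder -2xz^{3} - 2x^{2}z + xyz + xz^{2} + z^{3} + xy - z^{2} + x + z - 2 ≠ 0; add g_5 = -2xz^{3} - 2x^{2}z + xyz + xz^{2} + z^{3} + xy - z^{2} + x + z - 2 to the basis.

The other S-polynomials (S(f_1,g_4), S(f_2,g_4), S(g_3,g_4), S(f_1,g_5), S(f_2,g_5), S(g_3,g_5), S(g_4,g_5)) all reduce to 0 modulo the current basis, so we have a Gröbner basis.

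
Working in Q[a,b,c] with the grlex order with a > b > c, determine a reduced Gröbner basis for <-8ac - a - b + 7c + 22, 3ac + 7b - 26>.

G = {bc + 21/53c^2 + 7/53b - 142/53c - 26/53, a - 53/3b - 7c + 142/3}

f_1 = -8ac - a - b + 7c + 22, LT = ac.
f_2 = 3ac + 7b - 26, LT = ac.

S(f_1,f_2): lcm = ac. S = 1/8a - 53/24b - 7/8c + 71/12.
  reduce S modulo (f_1, f_2):
  remainder 1/8a - 53/24b - 7/8c + 71/12 ≠ 0; add g_3 = 1/8a - 53/24b - 7/8c + 71/12 to the basis.

S(f_1,g_3): lcm = ac. S = 53/3bc + 7c^2 + 1/8a + 1/8b - 1157/24c - 11/4.
  reduce S modulo (f_1, f_2, g_3):
  remainder 53/3bc + 7c^2 + 7/3b - 142/3c - 26/3 ≠ 0; add g_4 = 53/3bc + 7c^2 + 7/3b - 142/3c - 26/3 to the basis.

The other S-polynomials (S(f_2,g_3), S(f_1,g_4), S(f_2,g_4), S(g_3,g_4)) all reduce to 0 modulo the current basis, so we have a Gröbner basis.
Inter-reduce: drop elements whose leading term is divisible by another's, tail-reduce, and make monic.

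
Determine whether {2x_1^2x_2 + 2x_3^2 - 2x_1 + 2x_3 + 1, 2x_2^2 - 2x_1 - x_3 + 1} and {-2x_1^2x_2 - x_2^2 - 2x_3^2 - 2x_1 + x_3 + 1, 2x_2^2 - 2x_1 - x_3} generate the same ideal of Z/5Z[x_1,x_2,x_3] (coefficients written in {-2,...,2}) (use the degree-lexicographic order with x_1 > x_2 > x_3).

Since reduced Gröbner bases are canonical representatives of ideals under a given ordering, it suffices to compute and compare them.
Buchberger on the first generating set:
f_1 = 2x_1^2x_2 + 2x_3^2 - 2x_1 + 2x_3 + 1, LT = x_1^2x_2.
f_2 = 2x_2^2 - 2x_1 - x_3 + 1, LT = x_2^2.

S(f_1,f_2): lcm = x_1^2x_2^2. S = x_1^3 - 2x_1^2x_3 + x_2x_3^2 + 2x_1^2 - x_1x_2 + x_2x_3 - 2x_2.
  leading term x_1^3: no divisor's leading term divides it; move x_1^3 to the remainder.
  leading term x_1^2x_3: no divisor's leading term divides it; move -2x_1^2x_3 to the remainder.
  leading term x_2x_3^2: no divisor's leading term divides it; move x_2x_3^2 to the remainder.
  leading term x_1^2: no divisor's leading term divides it; move 2x_1^2 to the remainder.
  leading term x_1x_2: no divisor's leading term divides it; move -x_1x_2 to the remainder.
  leading term x_2x_3: no divisor's leading term divides it; move x_2x_3 to the remainder.
  leading term x_2: no divisor's leading term divides it; move -2x_2 to the remainder.
  remainder x_1^3 - 2x_1^2x_3 + x_2x_3^2 + 2x_1^2 - x_1x_2 + x_2x_3 - 2x_2 ≠ 0; add g_3 = x_1^3 - 2x_1^2x_3 + x_2x_3^2 + 2x_1^2 - x_1x_2 + x_2x_3 - 2x_2 to the basis.

S(f_1,g_3): lcm = x_1^3x_2. S = 2x_1^2x_2x_3 - x_2^2x_3^2 - 2x_1^2x_2 + x_1x_2^2 + x_1x_3^2 - x_2^2x_3 - x_1^2 + x_1x_3 + 2x_2^2 - 2x_1.
  leading term x_1^2x_2x_3: subtract (x_3)·f_1 from 2x_1^2x_2x_3 - x_2^2x_3^2 - 2x_1^2x_2 + x_1x_2^2 + x_1x_3^2 - x_2^2x_3 - x_1^2 + x_1x_3 + 2x_2^2 - 2x_1 → -x_2^2x_3^2 - 2x_1^2x_2 + x_1x_2^2 + x_1x_3^2 - x_2^2x_3 - 2x_3^3 - x_1^2 - 2x_1x_3 + 2x_2^2 - 2x_3^2 - 2x_1 - x_3
  leading term x_2^2x_3^2: subtract (2x_3^2)·f_2 from -x_2^2x_3^2 - 2x_1^2x_2 + x_1x_2^2 + x_1x_3^2 - x_2^2x_3 - 2x_3^3 - x_1^2 - 2x_1x_3 + 2x_2^2 - 2x_3^2 - 2x_1 - x_3 → -2x_1^2x_2 + x_1x_2^2 - x_2^2x_3 - x_1^2 - 2x_1x_3 + 2x_2^2 + x_3^2 - 2x_1 - x_3
  leading term x_1^2x_2: subtract (-1)·f_1 from -2x_1^2x_2 + x_1x_2^2 - x_2^2x_3 - x_1^2 - 2x_1x_3 + 2x_2^2 + x_3^2 - 2x_1 - x_3 → x_1x_2^2 - x_2^2x_3 - x_1^2 - 2x_1x_3 + 2x_2^2 - 2x_3^2 + x_1 + x_3 + 1
  leading term x_1x_2^2: subtract (-2x_1)·f_2 from x_1x_2^2 - x_2^2x_3 - x_1^2 - 2x_1x_3 + 2x_2^2 - 2x_3^2 + x_1 + x_3 + 1 → -x_2^2x_3 + x_1x_3 + 2x_2^2 - 2x_3^2 - 2x_1 + x_3 + 1
  leading term x_2^2x_3: subtract (2x_3)·f_2 from -x_2^2x_3 + x_1x_3 + 2x_2^2 - 2x_3^2 - 2x_1 + x_3 + 1 → 2x_2^2 - 2x_1 - x_3 + 1
  leading term x_2^2: subtract (1)·f_2 from 2x_2^2 - 2x_1 - x_3 + 1 → 0
  remainder 0.

S(f_2,g_3): leading monomials are coprime, so the S-polynomial reduces to 0 (Buchberger's first criterion).
Every S-polynomial of the final basis reduces to 0, so we have a Gröbner basis.
Inter-reduce: drop elements whose leading term is divisible by another's, tail-reduce, and make monic.
Reduced Gröbner basis: {x_1^3 - 2x_1^2x_3 + x_2x_3^2 + 2x_1^2 - x_1x_2 + x_2x_3 - 2x_2, x_1^2x_2 + x_3^2 - x_1 + x_3 - 2, x_2^2 - x_1 + 2x_3 - 2}.

Buchberger on the second generating set:
h_1 = -2x_1^2x_2 - x_2^2 - 2x_3^2 - 2x_1 + x_3 + 1, LT = x_1^2x_2.
h_2 = 2x_2^2 - 2x_1 - x_3, LT = x_2^2.

S(h_1,h_2): lcm = x_1^2x_2^2. S = x_1^3 - 2x_1^2x_3 - 2x_2^3 + x_2x_3^2 + x_1x_2 + 2x_2x_3 + 2x_2.
  leading term x_1^3: no divisor's leading term divides it; move x_1^3 to the remainder.
  leading term x_1^2x_3: no divisor's leading term divides it; move -2x_1^2x_3 to the remainder.
  leading term x_2^3: subtract (-x_2)·h_2 from -2x_2^3 + x_2x_3^2 + x_1x_2 + 2x_2x_3 + 2x_2 → x_2x_3^2 - x_1x_2 + x_2x_3 + 2x_2
  leading term x_2x_3^2: no divisor's leading term divides it; move x_2x_3^2 to the remainder.
  leading term x_1x_2: no divisor's leading term divides it; move -x_1x_2 to the remainder.
  leading term x_2x_3: no divisor's leading term divides it; move x_2x_3 to the remainder.
  leading term x_2: no divisor's leading term divides it; move 2x_2 to the remainder.
  remainder x_1^3 - 2x_1^2x_3 + x_2x_3^2 - x_1x_2 + x_2x_3 + 2x_2 ≠ 0; add k_3 = x_1^3 - 2x_1^2x_3 + x_2x_3^2 - x_1x_2 + x_2x_3 + 2x_2 to the basis.

S(h_1,k_3): lcm = x_1^3x_2. S = 2x_1^2x_2x_3 - x_2^2x_3^2 - x_1x_2^2 + x_1x_3^2 - x_2^2x_3 + x_1^2 + 2x_1x_3 - 2x_2^2 + 2x_1.
  leading term x_1^2x_2x_3: subtract (-x_3)·h_1 from 2x_1^2x_2x_3 - x_2^2x_3^2 - x_1x_2^2 + x_1x_3^2 - x_2^2x_3 + x_1^2 + 2x_1x_3 - 2x_2^2 + 2x_1 → -x_2^2x_3^2 - x_1x_2^2 + x_1x_3^2 - 2x_2^2x_3 - 2x_3^3 + x_1^2 - 2x_2^2 + x_3^2 + 2x_1 + x_3
  leading term x_2^2x_3^2: subtract (2x_3^2)·h_2 from -x_2^2x_3^2 - x_1x_2^2 + x_1x_3^2 - 2x_2^2x_3 - 2x_3^3 + x_1^2 - 2x_2^2 + x_3^2 + 2x_1 + x_3 → -x_1x_2^2 - 2x_2^2x_3 + x_1^2 - 2x_2^2 + x_3^2 + 2x_1 + x_3
  leading term x_1x_2^2: subtract (2x_1)·h_2 from -x_1x_2^2 - 2x_2^2x_3 + x_1^2 - 2x_2^2 + x_3^2 + 2x_1 + x_3 → -2x_2^2x_3 + 2x_1x_3 - 2x_2^2 + x_3^2 + 2x_1 + x_3
  leading term x_2^2x_3: subtract (-x_3)·h_2 from -2x_2^2x_3 + 2x_1x_3 - 2x_2^2 + x_3^2 + 2x_1 + x_3 → -2x_2^2 + 2x_1 + x_3
  leading term x_2^2: subtract (-1)·h_2 from -2x_2^2 + 2x_1 + x_3 → 0
  remainder 0.

S(h_2,k_3): leading monomials are coprime, so the S-polynomial reduces to 0 (Buchberger's first criterion).
Every S-polynomial of the final basis reduces to 0, so we have a Gröbner basis.
Inter-reduce: drop elements whose leading term is divisible by another's, tail-reduce, and make monic.
Reduced Gröbner basis: {x_1^3 - 2x_1^2x_3 + x_2x_3^2 - x_1x_2 + x_2x_3 + 2x_2, x_1^2x_2 + x_3^2 - x_1 + x_3 + 2, x_2^2 - x_1 + 2x_3}.

The bases are distinct; the ideals are different.
The same test decides containment: I ⊆ J iff every generator of I reduces to 0 modulo a Gröbner basis of J.

No, the ideals differ.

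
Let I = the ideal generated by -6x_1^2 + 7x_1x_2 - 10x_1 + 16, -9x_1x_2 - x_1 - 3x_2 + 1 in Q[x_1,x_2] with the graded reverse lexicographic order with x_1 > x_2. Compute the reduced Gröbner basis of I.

f_1 = -6x_1^2 + 7x_1x_2 - 10x_1 + 16, LT = x_1^2.
f_2 = -9x_1x_2 - x_1 - 3x_2 + 1, LT = x_1x_2.

S(f_1,f_2): lcm = x_1^2x_2. S = -7/6x_1x_2^2 - 1/9x_1^2 + 4/3x_1x_2 + 1/9x_1 - 8/3x_2.
  leading term x_1x_2^2: subtract (7/54x_2)·f_2 from -7/6x_1x_2^2 - 1/9x_1^2 + 4/3x_1x_2 + 1/9x_1 - 8/3x_2 → -1/9x_1^2 + 79/54x_1x_2 + 7/18x_2^2 + 1/9x_1 - 151/54x_2
  leading term x_1^2: subtract (1/54)·f_1 from -1/9x_1^2 + 79/54x_1x_2 + 7/18x_2^2 + 1/9x_1 - 151/54x_2 → 4/3x_1x_2 + 7/18x_2^2 + 8/27x_1 - 151/54x_2 - 8/27
  leading term x_1x_2: subtract (-4/27)·f_2 from 4/3x_1x_2 + 7/18x_2^2 + 8/27x_1 - 151/54x_2 - 8/27 → 7/18x_2^2 + 4/27x_1 - 175/54x_2 - 4/27
  leading term x_2^2: no divisor's leading term divides it; move 7/18x_2^2 to the remainder.
  leading term x_1: no divisor's leading term divides it; move 4/27x_1 to the remainder.
  leading term x_2: no divisor's leading term divides it; move -175/54x_2 to the remainder.
  leading term 1: no divisor's leading term divides it; move -4/27 to the remainder.
  remainder 7/18x_2^2 + 4/27x_1 - 175/54x_2 - 4/27 ≠ 0; add g_3 = 7/18x_2^2 + 4/27x_1 - 175/54x_2 - 4/27 to the basis.

The other S-polynomials (S(f_1,g_3), S(f_2,g_3)) all reduce to 0 modulo the current basis, so we have a Gröbner basis.

G = {x_1^2 + 97/54x_1 + 7/18x_2 - 151/54, x_1x_2 + 1/9x_1 + 1/3x_2 - 1/9, x_2^2 + 8/21x_1 - 25/3x_2 - 8/21}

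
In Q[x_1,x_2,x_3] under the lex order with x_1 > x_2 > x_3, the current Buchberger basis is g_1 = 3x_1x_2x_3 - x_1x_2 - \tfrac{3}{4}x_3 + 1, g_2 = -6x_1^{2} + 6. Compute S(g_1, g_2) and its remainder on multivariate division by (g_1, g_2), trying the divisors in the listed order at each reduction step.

lcm(LM(g_1), LM(g_2)) = x_1^{2}x_2x_3.
S = (lcm/LT(g_1))·g_1 − (lcm/LT(g_2))·g_2 = -\tfrac{1}{3}x_1^{2}x_2 - \tfrac{1}{4}x_1x_3 + \tfrac{1}{3}x_1 + x_2x_3.
Reduce S modulo (g_1, g_2) in that order:
  leading term x_1^{2}x_2: subtract (\tfrac{1}{18}x_2)·g_2 from -\tfrac{1}{3}x_1^{2}x_2 - \tfrac{1}{4}x_1x_3 + \tfrac{1}{3}x_1 + x_2x_3 → -\tfrac{1}{4}x_1x_3 + \tfrac{1}{3}x_1 + x_2x_3 - \tfrac{1}{3}x_2
  leading term x_1x_3: no divisor's leading term divides it; move -\tfrac{1}{4}x_1x_3 to the remainder.
  leading term x_1: no divisor's leading term divides it; move \tfrac{1}{3}x_1 to the remainder.
  leading term x_2x_3: no divisor's leading term divides it; move x_2x_3 to the remainder.
  leading term x_2: no divisor's leading term divides it; move -\tfrac{1}{3}x_2 to the remainder.
The remainder -\tfrac{1}{4}x_1x_3 + \tfrac{1}{3}x_1 + x_2x_3 - \tfrac{1}{3}x_2 is nonzero, so it would be added as the next basis element.
An S-polynomial is built so that the two leading terms cancel; whether anything survives reduction is exactly the Gröbner-basis criterion.

S(g_1, g_2) = -\tfrac{1}{3}x_1^{2}x_2 - \tfrac{1}{4}x_1x_3 + \tfrac{1}{3}x_1 + x_2x_3; remainder on division = -\tfrac{1}{4}x_1x_3 + \tfrac{1}{3}x_1 + x_2x_3 - \tfrac{1}{3}x_2.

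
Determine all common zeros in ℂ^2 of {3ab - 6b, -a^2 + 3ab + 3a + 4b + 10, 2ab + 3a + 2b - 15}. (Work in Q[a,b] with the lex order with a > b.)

Compute a lex Gröbner basis by Buchberger's algorithm.
f_1 = 3ab - 6b, LT = ab.
f_2 = -a^2 + 3ab + 3a + 4b + 10, LT = a^2.
f_3 = 2ab + 3a + 2b - 15, LT = ab.

S(f_1,f_2): lcm = a^2b. S = 3ab^2 + ab + 4b^2 + 10b.
  leading term ab^2: subtract (b)·f_1 from 3ab^2 + ab + 4b^2 + 10b → ab + 10b^2 + 10b
  leading term ab: subtract (1/3)·f_1 from ab + 10b^2 + 10b → 10b^2 + 12b
  leading term b^2: no divisor's leading term divides it; move 10b^2 to the remainder.
  leading term b: no divisor's leading term divides it; move 12b to the remainder.
  remainder 10b^2 + 12b ≠ 0; add h_4 = 10b^2 + 12b to the basis.

S(f_1,f_3): lcm = ab. S = -3/2a - 3b + 15/2.
  leading term a: no divisor's leading term divides it; move -3/2a to the remainder.
  leading term b: no divisor's leading term divides it; move -3b to the remainder.
  leading term 1: no divisor's leading term divides it; move 15/2 to the remainder.
  remainder -3/2a - 3b + 15/2 ≠ 0; add h_5 = -3/2a - 3b + 15/2 to the basis.

S(f_2,f_3): lcm = a^2b. S = -3/2a^2 - 3ab^2 - 4ab + 15/2a - 4b^2 - 10b.
  leading term a^2: subtract (3/2)·f_2 from -3/2a^2 - 3ab^2 - 4ab + 15/2a - 4b^2 - 10b → -3ab^2 - 17/2ab + 3a - 4b^2 - 16b - 15
  leading term ab^2: subtract (-b)·f_1 from -3ab^2 - 17/2ab + 3a - 4b^2 - 16b - 15 → -17/2ab + 3a - 10b^2 - 16b - 15
  leading term ab: subtract (-17/6)·f_1 from -17/2ab + 3a - 10b^2 - 16b - 15 → 3a - 10b^2 - 33b - 15
  leading term a: subtract (-2)·h_5 from 3a - 10b^2 - 33b - 15 → -10b^2 - 39b
  leading term b^2: subtract (-1)·h_4 from -10b^2 - 39b → -27b
  leading term b: no divisor's leading term divides it; move -27b to the remainder.
  remainder -27b ≠ 0; add h_6 = -27b to the basis.

The other S-polynomials (S(f_1,h_4), S(f_2,h_4), S(f_3,h_4), S(f_1,h_5), S(f_2,h_5), S(f_3,h_5), S(h_4,h_5), S(f_1,h_6), S(f_2,h_6), S(f_3,h_6), S(h_4,h_6), S(h_5,h_6)) all reduce to 0 modulo the current basis, so we have a Gröbner basis.
Inter-reduce: drop elements whose leading term is divisible by another's, tail-reduce, and make monic.
Reduced Gröbner basis: {a - 5, b}.

Elimination: the polynomial b lies in the elimination ideal for b, so b ∈ {0}. For each such b, the remaining basis elements (now univariate) give the rest of the solution.
  b = 0: the earlier basis element becomes a - 5 = 0, giving a = 5 — point (5, 0).

{(5, 0)}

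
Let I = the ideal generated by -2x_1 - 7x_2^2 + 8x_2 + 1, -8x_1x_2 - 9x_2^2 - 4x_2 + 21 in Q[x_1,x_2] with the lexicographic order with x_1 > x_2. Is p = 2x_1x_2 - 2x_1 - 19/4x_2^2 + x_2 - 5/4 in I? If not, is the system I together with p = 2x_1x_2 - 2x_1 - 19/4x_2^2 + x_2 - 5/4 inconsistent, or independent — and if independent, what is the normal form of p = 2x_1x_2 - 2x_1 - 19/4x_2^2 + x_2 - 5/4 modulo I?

Adjoining 2x_1x_2 - 2x_1 - 19/4x_2^2 + x_2 - 5/4 makes the ideal the whole ring: the system is inconsistent.

First compute the reduced Gröbner basis of I by Buchberger's algorithm.
f_1 = -2x_1 - 7x_2^2 + 8x_2 + 1, LT = x_1.
f_2 = -8x_1x_2 - 9x_2^2 - 4x_2 + 21, LT = x_1x_2.

S(f_1,f_2): lcm = x_1x_2. S = 7/2x_2^3 - 41/8x_2^2 - x_2 + 21/8.
  leading term x_2^3: no divisor's leading term divides it; move 7/2x_2^3 to the remainder.
  leading term x_2^2: no divisor's leading term divides it; move -41/8x_2^2 to the remainder.
  leading term x_2: no divisor's leading term divides it; move -x_2 to the remainder.
  leading term 1: no divisor's leading term divides it; move 21/8 to the remainder.
  remainder 7/2x_2^3 - 41/8x_2^2 - x_2 + 21/8 ≠ 0; add h_3 = 7/2x_2^3 - 41/8x_2^2 - x_2 + 21/8 to the basis.

S(f_1,h_3): leading monomials are coprime, so the S-polynomial reduces to 0 (Buchberger's first criterion).
S(f_2,h_3): lcm = x_1x_2^3. S = 41/28x_1x_2^2 + 2/7x_1x_2 - 3/4x_1 + 9/8x_2^4 + 1/2x_2^3 - 21/8x_2^2.
  leading term x_1x_2^2: subtract (-41/56x_2^2)·f_1 from 41/28x_1x_2^2 + 2/7x_1x_2 - 3/4x_1 + 9/8x_2^4 + 1/2x_2^3 - 21/8x_2^2 → 2/7x_1x_2 - 3/4x_1 - 4x_2^4 + 89/14x_2^3 - 53/28x_2^2
  leading term x_1x_2: subtract (-1/7x_2)·f_1 from 2/7x_1x_2 - 3/4x_1 - 4x_2^4 + 89/14x_2^3 - 53/28x_2^2 → -3/4x_1 - 4x_2^4 + 75/14x_2^3 - 3/4x_2^2 + 1/7x_2
  leading term x_1: subtract (3/8)·f_1 from -3/4x_1 - 4x_2^4 + 75/14x_2^3 - 3/4x_2^2 + 1/7x_2 → -4x_2^4 + 75/14x_2^3 + 15/8x_2^2 - 20/7x_2 - 3/8
  leading term x_2^4: subtract (-8/7x_2)·h_3 from -4x_2^4 + 75/14x_2^3 + 15/8x_2^2 - 20/7x_2 - 3/8 → -1/2x_2^3 + 41/56x_2^2 + 1/7x_2 - 3/8
  leading term x_2^3: subtract (-1/7)·h_3 from -1/2x_2^3 + 41/56x_2^2 + 1/7x_2 - 3/8 → 0
  remainder 0.

Every S-polynomial of the final basis reduces to 0, so we have a Gröbner basis.
Inter-reduce: drop elements whose leading term is divisible by another's, tail-reduce, and make monic.
Reduced Gröbner basis: {x_1 + 7/2x_2^2 - 4x_2 - 1/2, x_2^3 - 41/28x_2^2 - 2/7x_2 + 3/4}.
Label its elements g_1 = x_1 + 7/2x_2^2 - 4x_2 - 1/2, g_2 = x_2^3 - 41/28x_2^2 - 2/7x_2 + 3/4.

Reduce p = 2x_1x_2 - 2x_1 - 19/4x_2^2 + x_2 - 5/4 modulo G:
  leading term x_1x_2: subtract (2x_2)·g_1 from 2x_1x_2 - 2x_1 - 19/4x_2^2 + x_2 - 5/4 → -2x_1 - 7x_2^3 + 13/4x_2^2 + 2x_2 - 5/4
  leading term x_1: subtract (-2)·g_1 from -2x_1 - 7x_2^3 + 13/4x_2^2 + 2x_2 - 5/4 → -7x_2^3 + 41/4x_2^2 - 6x_2 - 9/4
  leading term x_2^3: subtract (-7)·g_2 from -7x_2^3 + 41/4x_2^2 - 6x_2 - 9/4 → -8x_2 + 3
  leading term x_2: no divisor's leading term divides it; move -8x_2 to the remainder.
  leading term 1: no divisor's leading term divides it; move 3 to the remainder.
  normal form = -8x_2 + 3.
The normal form is nonzero, so p ∉ I. Since p minus its normal form lies in I, I + (p) = I + (r) where r = -8x_2 + 3; decide whether this ideal is the whole ring.
Run Buchberger on G together with r (pairs among the g_i already reduce to 0 since G is a Gröbner basis):
g_1 = x_1 + 7/2x_2^2 - 4x_2 - 1/2, LT = x_1.
g_2 = x_2^3 - 41/28x_2^2 - 2/7x_2 + 3/4, LT = x_2^3.
r = -8x_2 + 3, LT = x_2.

S(g_1,g_2): leading monomials are coprime, so the S-polynomial reduces to 0 (Buchberger's first criterion).
S(g_1,r): leading monomials are coprime, so the S-polynomial reduces to 0 (Buchberger's first criterion).
S(g_2,r): lcm = x_2^3. S = -61/56x_2^2 - 2/7x_2 + 3/4.
  leading term x_2^2: subtract (61/448x_2)·r from -61/56x_2^2 - 2/7x_2 + 3/4 → -311/448x_2 + 3/4
  leading term x_2: subtract (311/3584)·r from -311/448x_2 + 3/4 → 1755/3584
  leading term 1: no divisor's leading term divides it; move 1755/3584 to the remainder.
  remainder 1755/3584 ≠ 0; add m_4 = 1755/3584 to the basis.

S(g_1,m_4): leading monomials are coprime, so the S-polynomial reduces to 0 (Buchberger's first criterion).
S(g_2,m_4): leading monomials are coprime, so the S-polynomial reduces to 0 (Buchberger's first criterion).
S(r,m_4): leading monomials are coprime, so the S-polynomial reduces to 0 (Buchberger's first criterion).
Every S-polynomial of the final basis reduces to 0, so we have a Gröbner basis.
Inter-reduce: drop elements whose leading term is divisible by another's, tail-reduce, and make monic.
Reduced Gröbner basis: {1}.
The reduced Gröbner basis of I + (p) is {1}: the ideal is the whole ring, so the enlarged system has no common solution — adjoining p is inconsistent.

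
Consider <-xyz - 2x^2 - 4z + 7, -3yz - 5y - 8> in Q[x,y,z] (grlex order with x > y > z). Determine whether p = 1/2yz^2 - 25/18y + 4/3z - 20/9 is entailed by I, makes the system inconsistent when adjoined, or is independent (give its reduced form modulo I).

First compute the reduced Gröbner basis of I by Buchberger's algorithm.
f_1 = -xyz - 2x^2 - 4z + 7, LT = xyz.
f_2 = -3yz - 5y - 8, LT = yz.

S(f_1,f_2): lcm = xyz. S = 2x^2 - 5/3xy - 8/3x + 4z - 7.
  reduce S modulo (f_1, f_2):
  remainder 2x^2 - 5/3xy - 8/3x + 4z - 7 ≠ 0; add h_3 = 2x^2 - 5/3xy - 8/3x + 4z - 7 to the basis.

The other S-polynomials (S(f_1,h_3), S(f_2,h_3)) all reduce to 0 modulo the current basis, so we have a Gröbner basis.
Inter-reduce: drop elements whose leading term is divisible by another's, tail-reduce, and make monic.
Reduced Gröbner basis: {x^2 - 5/6xy - 4/3x + 2z - 7/2, yz + 5/3y + 8/3}.
Label its elements g_1 = x^2 - 5/6xy - 4/3x + 2z - 7/2, g_2 = yz + 5/3y + 8/3.

Reduce p = 1/2yz^2 - 25/18y + 4/3z - 20/9 modulo G:
  leading term yz^2: subtract (1/2z)·g_2 from 1/2yz^2 - 25/18y + 4/3z - 20/9 → -5/6yz - 25/18y - 20/9
  leading term yz: subtract (-5/6)·g_2 from -5/6yz - 25/18y - 20/9 → 0
  normal form = 0.
Since the normal form is 0, p ∈ I.

1/2yz^2 - 25/18y + 4/3z - 20/9 lies in I (it reduces to 0).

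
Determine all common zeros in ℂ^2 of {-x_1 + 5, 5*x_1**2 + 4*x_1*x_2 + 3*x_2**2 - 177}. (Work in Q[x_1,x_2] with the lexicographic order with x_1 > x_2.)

Compute a lex Gröbner basis by Buchberger's algorithm.
f_1 = -x_1 + 5, LT = x_1.
f_2 = 5*x_1**2 + 4*x_1*x_2 + 3*x_2**2 - 177, LT = x_1**2.

S(f_1,f_2): lcm = x_1**2. S = -4/5*x_1*x_2 - 5*x_1 - 3/5*x_2**2 + 177/5.
  leading term x_1*x_2: subtract (4/5*x_2)·f_1 from -4/5*x_1*x_2 - 5*x_1 - 3/5*x_2**2 + 177/5 → -5*x_1 - 3/5*x_2**2 - 4*x_2 + 177/5
  leading term x_1: subtract (5)·f_1 from -5*x_1 - 3/5*x_2**2 - 4*x_2 + 177/5 → -3/5*x_2**2 - 4*x_2 + 52/5
  leading term x_2**2: no divisor's leading term divides it; move -3/5*x_2**2 to the remainder.
  leading term x_2: no divisor's leading term divides it; move -4*x_2 to the remainder.
  leading term 1: no divisor's leading term divides it; move 52/5 to the remainder.
  remainder -3/5*x_2**2 - 4*x_2 + 52/5 ≠ 0; add h_3 = -3/5*x_2**2 - 4*x_2 + 52/5 to the basis.

The other S-polynomials (S(f_1,h_3), S(f_2,h_3)) all reduce to 0 modulo the current basis, so we have a Gröbner basis.
Inter-reduce: drop elements whose leading term is divisible by another's, tail-reduce, and make monic.
Reduced Gröbner basis: {x_1 - 5, x_2**2 + 20/3*x_2 - 52/3}.

Elimination: the polynomial x_2**2 + 20/3*x_2 - 52/3 lies in the elimination ideal for x_2, so x_2 ∈ {-26/3, 2}. For each such x_2, the remaining basis elements (now univariate) give the rest of the solution.
  x_2 = -26/3: the earlier basis element becomes x_1 - 5 = 0, giving x_1 = 5 — point (5, -26/3).
  x_2 = 2: the earlier basis element becomes x_1 - 5 = 0, giving x_1 = 5 — point (5, 2).

{(5, -26/3), (5, 2)}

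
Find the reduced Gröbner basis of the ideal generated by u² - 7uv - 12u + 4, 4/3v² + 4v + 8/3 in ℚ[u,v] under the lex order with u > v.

f_1 = u² - 7uv - 12u + 4, LT = u².
f_2 = 4/3v² + 4v + 8/3, LT = v².

The S-polynomials (S(f_1,f_2)) all reduce to 0 modulo the current basis, so we have a Gröbner basis.

G = {u² - 7uv - 12u + 4, v² + 3v + 2}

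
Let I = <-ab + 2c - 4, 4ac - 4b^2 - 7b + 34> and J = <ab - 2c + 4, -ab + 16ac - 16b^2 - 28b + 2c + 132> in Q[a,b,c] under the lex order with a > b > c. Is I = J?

Yes, the ideals are equal.

Since reduced Gröbner bases are canonical representatives of ideals under a given ordering, it suffices to compute and compare them.
Buchberger on the first generating set:
f_1 = -ab + 2c - 4, LT = ab.
f_2 = 4ac - 4b^2 - 7b + 34, LT = ac.

S(f_1,f_2): lcm = abc. S = b^3 + 7/4b^2 - 17/2b - 2c^2 + 4c.
  leading term b^3: no divisor's leading term divides it; move b^3 to the remainder.
  leading term b^2: no divisor's leading term divides it; move 7/4b^2 to the remainder.
  leading term b: no divisor's leading term divides it; move -17/2b to the remainder.
  leading term c^2: no divisor's leading term divides it; move -2c^2 to the remainder.
  leading term c: no divisor's leading term divides it; move 4c to the remainder.
  remainder b^3 + 7/4b^2 - 17/2b - 2c^2 + 4c ≠ 0; add g_3 = b^3 + 7/4b^2 - 17/2b - 2c^2 + 4c to the basis.

S(f_1,g_3): lcm = ab^3. S = -7/4ab^2 + 17/2ab + 2ac^2 - 4ac - 2b^2c + 4b^2.
  leading term ab^2: subtract (7/4b)·f_1 from -7/4ab^2 + 17/2ab + 2ac^2 - 4ac - 2b^2c + 4b^2 → 17/2ab + 2ac^2 - 4ac - 2b^2c + 4b^2 - 7/2bc + 7b
  leading term ab: subtract (-17/2)·f_1 from 17/2ab + 2ac^2 - 4ac - 2b^2c + 4b^2 - 7/2bc + 7b → 2ac^2 - 4ac - 2b^2c + 4b^2 - 7/2bc + 7b + 17c - 34
  leading term ac^2: subtract (1/2c)·f_2 from 2ac^2 - 4ac - 2b^2c + 4b^2 - 7/2bc + 7b + 17c - 34 → -4ac + 4b^2 + 7b - 34
  leading term ac: subtract (-1)·f_2 from -4ac + 4b^2 + 7b - 34 → 0
  remainder 0.

S(f_2,g_3): leading monomials are coprime, so the S-polynomial reduces to 0 (Buchberger's first criterion).
Every S-polynomial of the final basis reduces to 0, so we have a Gröbner basis.
Inter-reduce: drop elements whose leading term is divisible by another's, tail-reduce, and make monic.
Reduced Gröbner basis: {ab - 2c + 4, ac - b^2 - 7/4b + 17/2, b^3 + 7/4b^2 - 17/2b - 2c^2 + 4c}.

Buchberger on the second generating set:
h_1 = ab - 2c + 4, LT = ab.
h_2 = -ab + 16ac - 16b^2 - 28b + 2c + 132, LT = ab.

S(h_1,h_2): lcm = ab. S = 16ac - 16b^2 - 28b + 136.
  leading term ac: no divisor's leading term divides it; move 16ac to the remainder.
  leading term b^2: no divisor's leading term divides it; move -16b^2 to the remainder.
  leading term b: no divisor's leading term divides it; move -28b to the remainder.
  leading term 1: no divisor's leading term divides it; move 136 to the remainder.
  remainder 16ac - 16b^2 - 28b + 136 ≠ 0; add k_3 = 16ac - 16b^2 - 28b + 136 to the basis.

S(h_1,k_3): lcm = abc. S = b^3 + 7/4b^2 - 17/2b - 2c^2 + 4c.
  leading term b^3: no divisor's leading term divides it; move b^3 to the remainder.
  leading term b^2: no divisor's leading term divides it; move 7/4b^2 to the remainder.
  leading term b: no divisor's leading term divides it; move -17/2b to the remainder.
  leading term c^2: no divisor's leading term divides it; move -2c^2 to the remainder.
  leading term c: no divisor's leading term divides it; move 4c to the remainder.
  remainder b^3 + 7/4b^2 - 17/2b - 2c^2 + 4c ≠ 0; add k_4 = b^3 + 7/4b^2 - 17/2b - 2c^2 + 4c to the basis.

S(h_2,k_3): lcm = abc. S = -16ac^2 + b^3 + 16b^2c + 7/4b^2 + 28bc - 17/2b - 2c^2 - 132c.
  leading term ac^2: subtract (-c)·k_3 from -16ac^2 + b^3 + 16b^2c + 7/4b^2 + 28bc - 17/2b - 2c^2 - 132c → b^3 + 7/4b^2 - 17/2b - 2c^2 + 4c
  leading term b^3: subtract (1)·k_4 from b^3 + 7/4b^2 - 17/2b - 2c^2 + 4c → 0
  remainder 0.

S(h_1,k_4): lcm = ab^3. S = -7/4ab^2 + 17/2ab + 2ac^2 - 4ac - 2b^2c + 4b^2.
  leading term ab^2: subtract (-7/4b)·h_1 from -7/4ab^2 + 17/2ab + 2ac^2 - 4ac - 2b^2c + 4b^2 → 17/2ab + 2ac^2 - 4ac - 2b^2c + 4b^2 - 7/2bc + 7b
  leading term ab: subtract (17/2)·h_1 from 17/2ab + 2ac^2 - 4ac - 2b^2c + 4b^2 - 7/2bc + 7b → 2ac^2 - 4ac - 2b^2c + 4b^2 - 7/2bc + 7b + 17c - 34
  leading term ac^2: subtract (1/8c)·k_3 from 2ac^2 - 4ac - 2b^2c + 4b^2 - 7/2bc + 7b + 17c - 34 → -4ac + 4b^2 + 7b - 34
  leading term ac: subtract (-1/4)·k_3 from -4ac + 4b^2 + 7b - 34 → 0
  remainder 0.

S(h_2,k_4): lcm = ab^3. S = -16ab^2c - 7/4ab^2 + 17/2ab + 2ac^2 - 4ac + 16b^4 + 28b^3 - 2b^2c - 132b^2.
  leading term ab^2c: subtract (-16bc)·h_1 from -16ab^2c - 7/4ab^2 + 17/2ab + 2ac^2 - 4ac + 16b^4 + 28b^3 - 2b^2c - 132b^2 → -7/4ab^2 + 17/2ab + 2ac^2 - 4ac + 16b^4 + 28b^3 - 2b^2c - 132b^2 - 32bc^2 + 64bc
  leading term ab^2: subtract (-7/4b)·h_1 from -7/4ab^2 + 17/2ab + 2ac^2 - 4ac + 16b^4 + 28b^3 - 2b^2c - 132b^2 - 32bc^2 + 64bc → 17/2ab + 2ac^2 - 4ac + 16b^4 + 28b^3 - 2b^2c - 132b^2 - 32bc^2 + 121/2bc + 7b
  leading term ab: subtract (17/2)·h_1 from 17/2ab + 2ac^2 - 4ac + 16b^4 + 28b^3 - 2b^2c - 132b^2 - 32bc^2 + 121/2bc + 7b → 2ac^2 - 4ac + 16b^4 + 28b^3 - 2b^2c - 132b^2 - 32bc^2 + 121/2bc + 7b + 17c - 34
  leading term ac^2: subtract (1/8c)·k_3 from 2ac^2 - 4ac + 16b^4 + 28b^3 - 2b^2c - 132b^2 - 32bc^2 + 121/2bc + 7b + 17c - 34 → -4ac + 16b^4 + 28b^3 - 132b^2 - 32bc^2 + 64bc + 7b - 34
  leading term ac: subtract (-1/4)·k_3 from -4ac + 16b^4 + 28b^3 - 132b^2 - 32bc^2 + 64bc + 7b - 34 → 16b^4 + 28b^3 - 136b^2 - 32bc^2 + 64bc
  leading term b^4: subtract (16b)·k_4 from 16b^4 + 28b^3 - 136b^2 - 32bc^2 + 64bc → 0
  remainder 0.

S(k_3,k_4): leading monomials are coprime, so the S-polynomial reduces to 0 (Buchberger's first criterion).
Every S-polynomial of the final basis reduces to 0, so we have a Gröbner basis.
Inter-reduce: drop elements whose leading term is divisible by another's, tail-reduce, and make monic.
Reduced Gröbner basis: {ab - 2c + 4, ac - b^2 - 7/4b + 17/2, b^3 + 7/4b^2 - 17/2b - 2c^2 + 4c}.

These coincide, so the ideals are equal.
The same test decides containment: I ⊆ J iff every generator of I reduces to 0 modulo a Gröbner basis of J.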